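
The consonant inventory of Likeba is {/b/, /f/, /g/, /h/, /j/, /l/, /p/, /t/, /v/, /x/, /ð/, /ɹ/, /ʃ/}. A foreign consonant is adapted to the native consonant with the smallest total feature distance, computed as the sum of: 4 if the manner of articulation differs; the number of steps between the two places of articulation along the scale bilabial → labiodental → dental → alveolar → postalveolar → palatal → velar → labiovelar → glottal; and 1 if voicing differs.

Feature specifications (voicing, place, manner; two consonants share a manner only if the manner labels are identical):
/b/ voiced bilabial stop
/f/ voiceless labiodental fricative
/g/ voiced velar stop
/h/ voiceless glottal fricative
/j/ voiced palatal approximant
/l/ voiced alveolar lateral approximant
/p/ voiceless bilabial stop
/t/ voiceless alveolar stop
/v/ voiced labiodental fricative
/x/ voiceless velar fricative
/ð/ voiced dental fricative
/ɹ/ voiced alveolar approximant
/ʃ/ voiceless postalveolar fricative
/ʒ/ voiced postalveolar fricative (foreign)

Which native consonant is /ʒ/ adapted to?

ʃ

/ʃ/ is closest: same manner (fricative), place distance 0 (postalveolar→postalveolar), voicing differs (+1); total 1. Next closest is /ð/ at distance 2.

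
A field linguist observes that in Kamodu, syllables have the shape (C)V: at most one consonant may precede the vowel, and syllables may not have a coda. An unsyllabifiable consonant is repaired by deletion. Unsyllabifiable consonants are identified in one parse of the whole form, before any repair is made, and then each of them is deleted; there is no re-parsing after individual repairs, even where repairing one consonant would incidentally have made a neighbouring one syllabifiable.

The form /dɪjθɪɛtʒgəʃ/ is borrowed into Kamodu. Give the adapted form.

The consonants /j/, /t/, /ʒ/, /ʃ/ cannot be parsed into a legal (C)V syllable (no codas are permitted; onsets are limited to one consonant).
Each unlicensed consonant is deleted: /j/, /t/, /ʒ/, /ʃ/.

dɪθɪɛgə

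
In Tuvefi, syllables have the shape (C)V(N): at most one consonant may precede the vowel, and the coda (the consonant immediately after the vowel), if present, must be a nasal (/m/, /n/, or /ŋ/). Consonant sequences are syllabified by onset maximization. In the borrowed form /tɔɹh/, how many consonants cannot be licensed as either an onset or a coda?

Syllabifying with onset maximization leaves /ɹ/, /h/ stranded (only a nasal (/m/, /n/, or /ŋ/) is licensed in coda position; onsets are limited to one consonant).

2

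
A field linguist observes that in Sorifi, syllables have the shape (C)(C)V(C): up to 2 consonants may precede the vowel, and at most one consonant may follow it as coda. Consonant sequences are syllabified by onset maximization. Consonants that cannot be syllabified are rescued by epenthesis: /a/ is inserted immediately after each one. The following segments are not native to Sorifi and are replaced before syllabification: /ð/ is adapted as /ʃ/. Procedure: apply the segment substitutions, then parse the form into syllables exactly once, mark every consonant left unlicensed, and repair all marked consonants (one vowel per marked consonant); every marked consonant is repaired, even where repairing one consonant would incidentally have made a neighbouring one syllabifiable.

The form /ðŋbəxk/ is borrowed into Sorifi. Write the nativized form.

Substitution: /ð/ → /ʃ/, giving /ʃŋbəxk/.
The consonants /ʃ/, /k/ cannot be parsed into a legal (C)(C)V(C) syllable (at most one coda consonant is licensed; onsets may contain at most 2 consonants).
Each unlicensed consonant becomes the onset of a new syllable: /ʃ/ → /ʃa/, /k/ → /ka/.

ʃaŋbəxka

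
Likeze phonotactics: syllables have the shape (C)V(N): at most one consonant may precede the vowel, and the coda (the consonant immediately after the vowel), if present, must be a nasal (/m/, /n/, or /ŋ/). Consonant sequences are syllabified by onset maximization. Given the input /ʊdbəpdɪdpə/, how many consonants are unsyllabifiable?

Under (C)V(N), the unsyllabifiable consonants are /d/, /p/, /d/ (only a nasal (/m/, /n/, or /ŋ/) is licensed in coda position; onsets are limited to one consonant).

3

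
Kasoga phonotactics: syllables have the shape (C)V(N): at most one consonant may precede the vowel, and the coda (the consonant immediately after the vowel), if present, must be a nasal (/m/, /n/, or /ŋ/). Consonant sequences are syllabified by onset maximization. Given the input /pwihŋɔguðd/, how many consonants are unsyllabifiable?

4

The consonants /p/, /h/, /ð/, /d/ cannot be parsed into a legal (C)V(N) syllable (only a nasal (/m/, /n/, or /ŋ/) is licensed in coda position; onsets are limited to one consonant).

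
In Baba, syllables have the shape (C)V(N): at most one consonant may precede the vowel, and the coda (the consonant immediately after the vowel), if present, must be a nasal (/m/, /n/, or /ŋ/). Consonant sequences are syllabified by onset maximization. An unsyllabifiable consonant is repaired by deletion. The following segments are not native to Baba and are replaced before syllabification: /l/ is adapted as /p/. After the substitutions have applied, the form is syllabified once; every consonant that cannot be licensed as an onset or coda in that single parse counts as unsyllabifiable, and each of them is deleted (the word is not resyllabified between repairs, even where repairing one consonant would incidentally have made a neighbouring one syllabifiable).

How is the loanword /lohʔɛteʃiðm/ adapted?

poʔɛteʃi

Substitution: /l/ → /p/, giving /pohʔɛteʃiðm/.
The consonants /h/, /ð/, /m/ cannot be parsed into a legal (C)V(N) syllable (only a nasal (/m/, /n/, or /ŋ/) is licensed in coda position; onsets are limited to one consonant).
Deletion applies to /h/, /ð/, /m/.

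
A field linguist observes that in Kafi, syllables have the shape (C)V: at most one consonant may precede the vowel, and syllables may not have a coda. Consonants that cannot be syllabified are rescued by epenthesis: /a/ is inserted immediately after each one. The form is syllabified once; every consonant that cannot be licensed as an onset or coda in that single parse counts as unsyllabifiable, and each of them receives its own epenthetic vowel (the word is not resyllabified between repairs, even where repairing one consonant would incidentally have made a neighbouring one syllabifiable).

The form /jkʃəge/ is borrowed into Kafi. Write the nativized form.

jakaʃəge

Under (C)V, the unsyllabifiable consonants are /j/, /k/ (no codas are permitted; onsets are limited to one consonant).
Epenthesis after each stranded consonant: /j/ → /ja/, /k/ → /ka/.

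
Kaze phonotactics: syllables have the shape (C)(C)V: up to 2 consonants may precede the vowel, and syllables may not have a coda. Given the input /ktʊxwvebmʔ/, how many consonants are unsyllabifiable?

4

Syllabifying with onset maximization leaves /x/, /b/, /m/, /ʔ/ stranded (no codas are permitted; onsets may contain at most 2 consonants).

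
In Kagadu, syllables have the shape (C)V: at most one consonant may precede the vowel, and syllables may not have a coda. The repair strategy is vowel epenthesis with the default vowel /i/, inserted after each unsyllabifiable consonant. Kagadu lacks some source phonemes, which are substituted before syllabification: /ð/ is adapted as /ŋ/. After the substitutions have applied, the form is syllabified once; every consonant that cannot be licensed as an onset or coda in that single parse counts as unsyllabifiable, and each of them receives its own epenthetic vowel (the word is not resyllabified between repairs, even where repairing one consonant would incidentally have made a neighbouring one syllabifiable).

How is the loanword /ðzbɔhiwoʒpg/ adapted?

Substitution: /ð/ → /ŋ/, giving /ŋzbɔhiwoʒpg/.
Under (C)V, the unsyllabifiable consonants are /ŋ/, /z/, /ʒ/, /p/, /g/ (no codas are permitted; onsets are limited to one consonant).
Epenthesis after each stranded consonant: /ŋ/ → /ŋi/, /z/ → /zi/, /ʒ/ → /ʒi/, /p/ → /pi/, /g/ → /gi/.

ŋizibɔhiwoʒipigi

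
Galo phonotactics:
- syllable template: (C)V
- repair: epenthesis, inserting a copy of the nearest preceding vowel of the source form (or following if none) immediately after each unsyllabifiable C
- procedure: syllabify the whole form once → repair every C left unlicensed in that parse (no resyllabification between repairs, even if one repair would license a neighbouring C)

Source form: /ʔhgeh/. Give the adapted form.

Syllabifying with onset maximization leaves /ʔ/, /h/, /h/ stranded (no codas are permitted; onsets are limited to one consonant).
Epenthesis after each stranded consonant: /ʔ/ → /ʔe/, /h/ → /he/, /h/ → /he/.

ʔehegehe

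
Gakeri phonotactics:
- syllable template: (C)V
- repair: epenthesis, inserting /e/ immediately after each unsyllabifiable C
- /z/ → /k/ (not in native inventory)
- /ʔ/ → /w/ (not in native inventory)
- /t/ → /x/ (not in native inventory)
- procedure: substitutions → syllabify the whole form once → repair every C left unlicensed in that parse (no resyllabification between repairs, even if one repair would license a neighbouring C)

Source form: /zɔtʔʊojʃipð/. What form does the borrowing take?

kɔxewʊojeʃipeðe

Substitution: /z/ → /k/, /t/ → /x/, /ʔ/ → /w/, giving /kɔxwʊojʃipð/.
The consonants /x/, /j/, /p/, /ð/ cannot be parsed into a legal (C)V syllable (no codas are permitted; onsets are limited to one consonant).
Each unlicensed consonant becomes the onset of a new syllable: /x/ → /xe/, /j/ → /je/, /p/ → /pe/, /ð/ → /ðe/.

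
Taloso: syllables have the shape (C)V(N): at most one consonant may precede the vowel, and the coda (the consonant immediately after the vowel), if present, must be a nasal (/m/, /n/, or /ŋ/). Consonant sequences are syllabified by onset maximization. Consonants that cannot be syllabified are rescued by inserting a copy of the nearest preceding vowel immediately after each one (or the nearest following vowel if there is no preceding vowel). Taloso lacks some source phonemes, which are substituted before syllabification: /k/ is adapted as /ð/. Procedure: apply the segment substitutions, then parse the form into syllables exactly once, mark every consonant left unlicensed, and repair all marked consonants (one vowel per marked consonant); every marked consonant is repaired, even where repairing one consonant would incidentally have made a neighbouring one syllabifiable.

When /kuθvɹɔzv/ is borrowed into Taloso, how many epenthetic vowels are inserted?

After substitution the input is /ðuθvɹɔzv/.
The unsyllabifiable consonants are /θ/, /v/, /z/, /v/; each receives one epenthetic vowel.

4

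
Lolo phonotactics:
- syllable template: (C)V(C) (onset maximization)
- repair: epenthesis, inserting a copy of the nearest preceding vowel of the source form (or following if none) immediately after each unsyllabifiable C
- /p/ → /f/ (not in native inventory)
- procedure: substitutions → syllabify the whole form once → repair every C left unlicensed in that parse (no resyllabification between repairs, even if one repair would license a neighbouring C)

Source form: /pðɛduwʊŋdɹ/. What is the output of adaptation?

fɛðɛduwʊŋdʊɹʊ

Substitution: /p/ → /f/, giving /fðɛduwʊŋdɹ/.
The consonants /f/, /d/, /ɹ/ cannot be parsed into a legal (C)V(C) syllable (at most one coda consonant is licensed; onsets are limited to one consonant).
Inserting the epenthetic vowel yields /f/ → /fɛ/, /d/ → /dʊ/, /ɹ/ → /ɹʊ/.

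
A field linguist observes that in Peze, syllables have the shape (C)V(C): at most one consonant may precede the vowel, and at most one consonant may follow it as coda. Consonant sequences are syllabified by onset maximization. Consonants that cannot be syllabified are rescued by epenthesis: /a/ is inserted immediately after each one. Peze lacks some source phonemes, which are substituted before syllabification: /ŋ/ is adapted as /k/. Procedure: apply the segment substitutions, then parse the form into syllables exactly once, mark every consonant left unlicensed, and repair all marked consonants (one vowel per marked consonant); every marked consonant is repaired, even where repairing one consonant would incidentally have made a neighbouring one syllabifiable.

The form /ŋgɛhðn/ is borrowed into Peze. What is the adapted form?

Substitution: /ŋ/ → /k/, giving /kgɛhðn/.
The consonants /k/, /ð/, /n/ cannot be parsed into a legal (C)V(C) syllable (at most one coda consonant is licensed; onsets are limited to one consonant).
Inserting the epenthetic vowel yields /k/ → /ka/, /ð/ → /ða/, /n/ → /na/.

kagɛhðana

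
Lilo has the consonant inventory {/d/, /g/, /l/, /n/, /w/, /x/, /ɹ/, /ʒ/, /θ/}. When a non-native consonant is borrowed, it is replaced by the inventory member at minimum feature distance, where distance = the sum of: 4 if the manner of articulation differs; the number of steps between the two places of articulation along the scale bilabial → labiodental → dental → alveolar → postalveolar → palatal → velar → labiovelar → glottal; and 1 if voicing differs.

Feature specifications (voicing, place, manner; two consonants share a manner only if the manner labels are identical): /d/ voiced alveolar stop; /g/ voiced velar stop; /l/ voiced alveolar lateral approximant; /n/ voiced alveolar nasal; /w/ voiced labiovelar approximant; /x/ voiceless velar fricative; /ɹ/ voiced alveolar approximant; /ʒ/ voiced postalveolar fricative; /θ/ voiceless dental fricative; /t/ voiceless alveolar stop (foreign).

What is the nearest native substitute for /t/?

d

/d/ is closest: same manner (stop), place distance 0 (alveolar→alveolar), voicing differs (+1); total 1. Next closest is /g/ at distance 4.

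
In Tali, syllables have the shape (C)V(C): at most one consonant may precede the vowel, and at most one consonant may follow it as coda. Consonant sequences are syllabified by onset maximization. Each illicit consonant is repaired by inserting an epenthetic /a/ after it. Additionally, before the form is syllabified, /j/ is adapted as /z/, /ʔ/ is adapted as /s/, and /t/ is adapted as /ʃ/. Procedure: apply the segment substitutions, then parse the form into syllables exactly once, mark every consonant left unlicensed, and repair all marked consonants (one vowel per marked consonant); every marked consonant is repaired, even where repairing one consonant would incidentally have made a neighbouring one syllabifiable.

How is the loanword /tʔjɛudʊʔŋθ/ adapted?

ʃasazɛudʊsŋaθa

Substitution: /t/ → /ʃ/, /ʔ/ → /s/, /j/ → /z/, giving /ʃszɛudʊsŋθ/.
Syllabifying with onset maximization leaves /ʃ/, /s/, /ŋ/, /θ/ stranded (at most one coda consonant is licensed; onsets are limited to one consonant).
Epenthesis after each stranded consonant: /ʃ/ → /ʃa/, /s/ → /sa/, /ŋ/ → /ŋa/, /θ/ → /θa/.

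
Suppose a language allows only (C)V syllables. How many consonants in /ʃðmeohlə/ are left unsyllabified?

3

Syllabifying with onset maximization leaves /ʃ/, /ð/, /h/ stranded (no codas are permitted; onsets are limited to one consonant).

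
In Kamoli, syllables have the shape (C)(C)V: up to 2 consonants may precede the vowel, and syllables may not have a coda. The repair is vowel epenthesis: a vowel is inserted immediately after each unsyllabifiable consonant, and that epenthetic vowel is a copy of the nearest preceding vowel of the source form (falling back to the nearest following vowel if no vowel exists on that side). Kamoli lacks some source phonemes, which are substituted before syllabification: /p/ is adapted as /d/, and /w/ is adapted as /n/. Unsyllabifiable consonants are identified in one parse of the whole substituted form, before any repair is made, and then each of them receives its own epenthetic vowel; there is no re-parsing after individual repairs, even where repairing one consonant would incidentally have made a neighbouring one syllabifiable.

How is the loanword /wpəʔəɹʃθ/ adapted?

ndəʔəɹəʃəθə

Substitution: /w/ → /n/, /p/ → /d/, giving /ndəʔəɹʃθ/.
Under (C)(C)V, the unsyllabifiable consonants are /ɹ/, /ʃ/, /θ/ (no codas are permitted; onsets may contain at most 2 consonants).
Each unlicensed consonant becomes the onset of a new syllable: /ɹ/ → /ɹə/, /ʃ/ → /ʃə/, /θ/ → /θə/.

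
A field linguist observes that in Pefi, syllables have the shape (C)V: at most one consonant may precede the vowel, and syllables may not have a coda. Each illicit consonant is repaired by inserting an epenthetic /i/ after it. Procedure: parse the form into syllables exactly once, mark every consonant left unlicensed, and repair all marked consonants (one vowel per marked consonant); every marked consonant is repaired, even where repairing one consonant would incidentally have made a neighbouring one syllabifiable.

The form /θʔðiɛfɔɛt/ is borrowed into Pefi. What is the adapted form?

The consonants /θ/, /ʔ/, /t/ cannot be parsed into a legal (C)V syllable (no codas are permitted; onsets are limited to one consonant).
Epenthesis after each stranded consonant: /θ/ → /θi/, /ʔ/ → /ʔi/, /t/ → /ti/.

θiʔiðiɛfɔɛti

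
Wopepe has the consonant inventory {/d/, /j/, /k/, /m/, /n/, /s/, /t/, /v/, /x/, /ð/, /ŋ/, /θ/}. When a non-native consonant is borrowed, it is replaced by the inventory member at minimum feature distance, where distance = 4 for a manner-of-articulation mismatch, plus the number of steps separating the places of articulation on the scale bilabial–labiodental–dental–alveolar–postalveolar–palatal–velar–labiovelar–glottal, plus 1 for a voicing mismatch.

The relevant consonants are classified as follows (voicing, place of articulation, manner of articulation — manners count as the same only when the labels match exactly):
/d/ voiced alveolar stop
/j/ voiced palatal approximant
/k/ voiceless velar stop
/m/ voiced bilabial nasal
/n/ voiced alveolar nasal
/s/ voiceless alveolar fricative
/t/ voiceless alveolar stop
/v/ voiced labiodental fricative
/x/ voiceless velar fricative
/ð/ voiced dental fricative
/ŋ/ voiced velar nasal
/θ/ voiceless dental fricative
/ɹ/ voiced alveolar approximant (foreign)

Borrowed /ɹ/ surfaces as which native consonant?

/j/ is closest: same manner (approximant), place distance 2 (alveolar→palatal), same voicing; total 2. Next closest is /d/ at distance 4.

j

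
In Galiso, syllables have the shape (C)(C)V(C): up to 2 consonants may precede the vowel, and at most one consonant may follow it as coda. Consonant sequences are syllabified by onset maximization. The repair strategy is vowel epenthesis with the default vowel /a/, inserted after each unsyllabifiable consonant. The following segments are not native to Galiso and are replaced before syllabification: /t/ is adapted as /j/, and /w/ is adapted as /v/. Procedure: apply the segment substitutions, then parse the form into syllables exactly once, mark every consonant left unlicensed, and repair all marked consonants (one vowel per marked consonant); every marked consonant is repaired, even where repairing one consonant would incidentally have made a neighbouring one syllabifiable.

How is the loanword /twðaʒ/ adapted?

javðaʒ

Substitution: /t/ → /j/, /w/ → /v/, giving /jvðaʒ/.
Syllabifying with onset maximization leaves /j/ stranded (at most one coda consonant is licensed; onsets may contain at most 2 consonants).
Epenthesis after each stranded consonant: /j/ → /ja/.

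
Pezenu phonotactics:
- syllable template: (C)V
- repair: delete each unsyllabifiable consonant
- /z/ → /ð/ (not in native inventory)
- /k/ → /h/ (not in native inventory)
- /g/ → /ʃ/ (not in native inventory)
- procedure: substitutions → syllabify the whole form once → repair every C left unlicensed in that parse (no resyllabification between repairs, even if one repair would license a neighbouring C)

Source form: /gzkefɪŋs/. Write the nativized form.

hefɪ

Substitution: /g/ → /ʃ/, /z/ → /ð/, /k/ → /h/, giving /ʃðhefɪŋs/.
The consonants /ʃ/, /ð/, /ŋ/, /s/ cannot be parsed into a legal (C)V syllable (no codas are permitted; onsets are limited to one consonant).
Deleting the stranded consonants removes /ʃ/, /ð/, /ŋ/, /s/.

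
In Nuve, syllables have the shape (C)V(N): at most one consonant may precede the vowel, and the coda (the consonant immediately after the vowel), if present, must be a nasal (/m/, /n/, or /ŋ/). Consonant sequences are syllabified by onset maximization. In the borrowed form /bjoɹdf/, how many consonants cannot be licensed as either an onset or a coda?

4

Syllabifying with onset maximization leaves /b/, /ɹ/, /d/, /f/ stranded (only a nasal (/m/, /n/, or /ŋ/) is licensed in coda position; onsets are limited to one consonant).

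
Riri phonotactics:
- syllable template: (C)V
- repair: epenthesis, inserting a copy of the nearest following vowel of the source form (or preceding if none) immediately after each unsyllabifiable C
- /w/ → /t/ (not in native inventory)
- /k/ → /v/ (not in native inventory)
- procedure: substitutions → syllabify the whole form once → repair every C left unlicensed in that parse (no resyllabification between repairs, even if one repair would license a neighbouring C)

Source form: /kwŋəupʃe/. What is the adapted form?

Substitution: /k/ → /v/, /w/ → /t/, giving /vtŋəupʃe/.
Syllabifying with onset maximization leaves /v/, /t/, /p/ stranded (no codas are permitted; onsets are limited to one consonant).
Each unlicensed consonant becomes the onset of a new syllable: /v/ → /və/, /t/ → /tə/, /p/ → /pe/.

vətəŋəupeʃe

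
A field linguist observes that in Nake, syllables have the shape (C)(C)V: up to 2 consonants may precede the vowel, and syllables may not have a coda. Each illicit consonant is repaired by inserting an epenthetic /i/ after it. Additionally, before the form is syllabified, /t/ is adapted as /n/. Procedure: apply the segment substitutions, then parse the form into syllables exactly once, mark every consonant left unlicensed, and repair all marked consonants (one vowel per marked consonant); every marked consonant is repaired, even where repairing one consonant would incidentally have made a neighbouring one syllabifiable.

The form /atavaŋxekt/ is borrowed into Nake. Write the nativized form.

anavaŋxekini

Substitution: /t/ → /n/, giving /anavaŋxekn/.
Syllabifying with onset maximization leaves /k/, /n/ stranded (no codas are permitted; onsets may contain at most 2 consonants).
Inserting the epenthetic vowel yields /k/ → /ki/, /n/ → /ni/.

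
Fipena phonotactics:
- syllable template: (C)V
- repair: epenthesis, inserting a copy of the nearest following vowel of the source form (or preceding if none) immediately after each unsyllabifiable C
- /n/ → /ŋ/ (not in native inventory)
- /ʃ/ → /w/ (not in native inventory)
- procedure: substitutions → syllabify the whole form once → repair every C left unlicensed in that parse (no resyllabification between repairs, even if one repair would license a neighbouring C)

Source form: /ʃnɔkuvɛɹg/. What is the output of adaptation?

wɔŋɔkuvɛɹɛgɛ

Substitution: /ʃ/ → /w/, /n/ → /ŋ/, giving /wŋɔkuvɛɹg/.
Under (C)V, the unsyllabifiable consonants are /w/, /ɹ/, /g/ (no codas are permitted; onsets are limited to one consonant).
Epenthesis after each stranded consonant: /w/ → /wɔ/, /ɹ/ → /ɹɛ/, /g/ → /gɛ/.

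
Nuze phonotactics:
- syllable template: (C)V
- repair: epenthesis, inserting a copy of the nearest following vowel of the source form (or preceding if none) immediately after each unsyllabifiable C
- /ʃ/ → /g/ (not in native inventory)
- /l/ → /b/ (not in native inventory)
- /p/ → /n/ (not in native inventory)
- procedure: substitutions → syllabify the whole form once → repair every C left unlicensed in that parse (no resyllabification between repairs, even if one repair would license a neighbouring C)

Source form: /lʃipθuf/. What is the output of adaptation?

biginuθufu

Substitution: /l/ → /b/, /ʃ/ → /g/, /p/ → /n/, giving /bginθuf/.
Syllabifying with onset maximization leaves /b/, /n/, /f/ stranded (no codas are permitted; onsets are limited to one consonant).
Epenthesis after each stranded consonant: /b/ → /bi/, /n/ → /nu/, /f/ → /fu/.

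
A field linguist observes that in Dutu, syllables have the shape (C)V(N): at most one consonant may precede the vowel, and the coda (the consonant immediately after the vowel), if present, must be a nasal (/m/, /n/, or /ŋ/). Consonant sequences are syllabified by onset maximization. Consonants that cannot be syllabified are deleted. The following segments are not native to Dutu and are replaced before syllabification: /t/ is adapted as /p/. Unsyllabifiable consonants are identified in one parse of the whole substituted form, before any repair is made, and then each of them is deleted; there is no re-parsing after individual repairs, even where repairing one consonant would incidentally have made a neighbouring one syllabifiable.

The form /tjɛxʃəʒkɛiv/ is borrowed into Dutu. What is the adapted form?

Substitution: /t/ → /p/, giving /pjɛxʃəʒkɛiv/.
Syllabifying with onset maximization leaves /p/, /x/, /ʒ/, /v/ stranded (only a nasal (/m/, /n/, or /ŋ/) is licensed in coda position; onsets are limited to one consonant).
Deletion applies to /p/, /x/, /ʒ/, /v/.

jɛʃəkɛi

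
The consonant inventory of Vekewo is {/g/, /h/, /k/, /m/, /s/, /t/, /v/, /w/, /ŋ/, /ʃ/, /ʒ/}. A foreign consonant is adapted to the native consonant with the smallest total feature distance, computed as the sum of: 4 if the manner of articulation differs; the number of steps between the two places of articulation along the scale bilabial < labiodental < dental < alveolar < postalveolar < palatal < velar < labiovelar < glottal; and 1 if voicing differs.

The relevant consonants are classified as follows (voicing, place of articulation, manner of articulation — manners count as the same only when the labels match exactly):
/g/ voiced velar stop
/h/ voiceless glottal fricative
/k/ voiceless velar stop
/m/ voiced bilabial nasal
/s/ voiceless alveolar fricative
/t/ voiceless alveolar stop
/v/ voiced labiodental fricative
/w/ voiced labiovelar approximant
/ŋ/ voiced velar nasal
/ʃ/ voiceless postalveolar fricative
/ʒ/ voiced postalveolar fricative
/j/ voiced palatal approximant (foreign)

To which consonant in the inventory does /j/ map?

/w/ is closest: same manner (approximant), place distance 2 (palatal→labiovelar), same voicing; total 2. Next closest is /g/ at distance 5.

w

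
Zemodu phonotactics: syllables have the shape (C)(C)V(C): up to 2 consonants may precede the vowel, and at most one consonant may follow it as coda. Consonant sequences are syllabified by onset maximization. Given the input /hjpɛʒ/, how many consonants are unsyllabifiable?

1

The consonants /h/ cannot be parsed into a legal (C)(C)V(C) syllable (at most one coda consonant is licensed; onsets may contain at most 2 consonants).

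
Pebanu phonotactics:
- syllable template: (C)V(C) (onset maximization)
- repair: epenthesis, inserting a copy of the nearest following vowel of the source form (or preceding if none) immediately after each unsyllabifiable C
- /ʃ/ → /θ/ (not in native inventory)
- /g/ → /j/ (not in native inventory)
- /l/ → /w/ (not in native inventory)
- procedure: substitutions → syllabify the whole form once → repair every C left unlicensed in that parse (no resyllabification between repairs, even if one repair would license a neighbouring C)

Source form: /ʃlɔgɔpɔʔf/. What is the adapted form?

Substitution: /ʃ/ → /θ/, /l/ → /w/, /g/ → /j/, giving /θwɔjɔpɔʔf/.
Syllabifying with onset maximization leaves /θ/, /f/ stranded (at most one coda consonant is licensed; onsets are limited to one consonant).
Epenthesis after each stranded consonant: /θ/ → /θɔ/, /f/ → /fɔ/.

θɔwɔjɔpɔʔfɔ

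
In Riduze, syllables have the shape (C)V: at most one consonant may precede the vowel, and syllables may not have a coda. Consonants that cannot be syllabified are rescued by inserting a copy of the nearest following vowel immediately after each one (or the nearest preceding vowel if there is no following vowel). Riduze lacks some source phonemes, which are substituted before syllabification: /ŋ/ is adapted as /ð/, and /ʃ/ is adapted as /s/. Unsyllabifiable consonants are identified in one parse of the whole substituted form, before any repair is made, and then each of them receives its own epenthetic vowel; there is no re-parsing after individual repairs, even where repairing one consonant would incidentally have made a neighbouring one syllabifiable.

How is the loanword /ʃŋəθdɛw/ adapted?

Substitution: /ʃ/ → /s/, /ŋ/ → /ð/, giving /sðəθdɛw/.
Syllabifying with onset maximization leaves /s/, /θ/, /w/ stranded (no codas are permitted; onsets are limited to one consonant).
Inserting the epenthetic vowel yields /s/ → /sə/, /θ/ → /θɛ/, /w/ → /wɛ/.

səðəθɛdɛwɛ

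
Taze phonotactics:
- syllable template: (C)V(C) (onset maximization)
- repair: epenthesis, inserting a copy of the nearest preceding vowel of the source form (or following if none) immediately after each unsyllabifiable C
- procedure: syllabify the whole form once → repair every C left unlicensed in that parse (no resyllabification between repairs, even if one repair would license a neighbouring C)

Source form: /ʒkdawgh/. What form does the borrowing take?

Under (C)V(C), the unsyllabifiable consonants are /ʒ/, /k/, /g/, /h/ (at most one coda consonant is licensed; onsets are limited to one consonant).
Each unlicensed consonant becomes the onset of a new syllable: /ʒ/ → /ʒa/, /k/ → /ka/, /g/ → /ga/, /h/ → /ha/.

ʒakadawgaha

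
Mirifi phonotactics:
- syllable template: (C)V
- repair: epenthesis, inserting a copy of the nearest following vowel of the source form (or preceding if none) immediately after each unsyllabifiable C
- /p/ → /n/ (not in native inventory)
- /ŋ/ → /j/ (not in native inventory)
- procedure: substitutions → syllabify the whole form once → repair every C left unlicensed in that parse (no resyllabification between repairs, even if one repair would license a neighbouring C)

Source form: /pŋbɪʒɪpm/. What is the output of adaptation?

Substitution: /p/ → /n/, /ŋ/ → /j/, giving /njbɪʒɪnm/.
Syllabifying with onset maximization leaves /n/, /j/, /n/, /m/ stranded (no codas are permitted; onsets are limited to one consonant).
Each unlicensed consonant becomes the onset of a new syllable: /n/ → /nɪ/, /j/ → /jɪ/, /n/ → /nɪ/, /m/ → /mɪ/.

nɪjɪbɪʒɪnɪmɪ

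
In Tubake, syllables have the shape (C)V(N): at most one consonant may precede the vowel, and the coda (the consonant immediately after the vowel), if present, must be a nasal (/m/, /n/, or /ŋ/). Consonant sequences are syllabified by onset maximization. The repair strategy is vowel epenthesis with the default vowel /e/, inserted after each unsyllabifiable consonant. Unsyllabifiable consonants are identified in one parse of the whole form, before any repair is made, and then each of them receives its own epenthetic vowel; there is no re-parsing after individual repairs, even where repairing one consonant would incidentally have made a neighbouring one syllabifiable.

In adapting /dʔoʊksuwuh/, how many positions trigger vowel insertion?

3

The unsyllabifiable consonants are /d/, /k/, /h/; each receives one epenthetic vowel.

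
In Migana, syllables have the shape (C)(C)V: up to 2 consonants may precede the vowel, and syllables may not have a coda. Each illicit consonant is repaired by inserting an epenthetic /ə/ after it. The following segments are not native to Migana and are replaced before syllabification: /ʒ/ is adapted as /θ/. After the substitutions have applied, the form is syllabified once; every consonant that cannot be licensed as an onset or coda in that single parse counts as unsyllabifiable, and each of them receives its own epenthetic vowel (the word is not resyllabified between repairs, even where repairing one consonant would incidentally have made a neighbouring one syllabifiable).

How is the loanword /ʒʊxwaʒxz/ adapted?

θʊxwaθəxəzə

Substitution: /ʒ/ → /θ/, giving /θʊxwaθxz/.
The consonants /θ/, /x/, /z/ cannot be parsed into a legal (C)(C)V syllable (no codas are permitted; onsets may contain at most 2 consonants).
Epenthesis after each stranded consonant: /θ/ → /θə/, /x/ → /xə/, /z/ → /zə/.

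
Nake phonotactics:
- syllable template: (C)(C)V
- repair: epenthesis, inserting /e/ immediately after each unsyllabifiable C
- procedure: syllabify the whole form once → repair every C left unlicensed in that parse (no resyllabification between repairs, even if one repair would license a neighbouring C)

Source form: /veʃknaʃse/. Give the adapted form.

veʃeknaʃse

The consonants /ʃ/ cannot be parsed into a legal (C)(C)V syllable (no codas are permitted; onsets may contain at most 2 consonants).
Inserting the epenthetic vowel yields /ʃ/ → /ʃe/.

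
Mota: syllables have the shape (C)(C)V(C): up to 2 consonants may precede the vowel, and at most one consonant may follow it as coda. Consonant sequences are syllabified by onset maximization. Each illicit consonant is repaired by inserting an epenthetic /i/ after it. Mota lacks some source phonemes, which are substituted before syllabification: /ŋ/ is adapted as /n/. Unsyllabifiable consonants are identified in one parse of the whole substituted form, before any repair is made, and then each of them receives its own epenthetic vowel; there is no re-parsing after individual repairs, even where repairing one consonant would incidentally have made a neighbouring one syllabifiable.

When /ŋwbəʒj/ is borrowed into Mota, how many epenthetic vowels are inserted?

After substitution the input is /nwbəʒj/.
The unsyllabifiable consonants are /n/, /j/; each receives one epenthetic vowel.

2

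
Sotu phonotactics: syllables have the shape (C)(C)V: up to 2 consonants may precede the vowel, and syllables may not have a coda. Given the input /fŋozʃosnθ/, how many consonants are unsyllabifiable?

3

The consonants /s/, /n/, /θ/ cannot be parsed into a legal (C)(C)V syllable (no codas are permitted; onsets may contain at most 2 consonants).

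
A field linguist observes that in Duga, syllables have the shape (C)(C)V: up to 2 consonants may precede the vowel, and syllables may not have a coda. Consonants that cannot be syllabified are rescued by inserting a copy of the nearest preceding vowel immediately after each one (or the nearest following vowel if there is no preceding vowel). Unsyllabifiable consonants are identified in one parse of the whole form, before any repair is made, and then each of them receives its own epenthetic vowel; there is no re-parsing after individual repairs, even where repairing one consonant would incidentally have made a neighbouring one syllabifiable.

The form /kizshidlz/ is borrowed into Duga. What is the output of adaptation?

kizishidilizi

Under (C)(C)V, the unsyllabifiable consonants are /z/, /d/, /l/, /z/ (no codas are permitted; onsets may contain at most 2 consonants).
Epenthesis after each stranded consonant: /z/ → /zi/, /d/ → /di/, /l/ → /li/, /z/ → /zi/.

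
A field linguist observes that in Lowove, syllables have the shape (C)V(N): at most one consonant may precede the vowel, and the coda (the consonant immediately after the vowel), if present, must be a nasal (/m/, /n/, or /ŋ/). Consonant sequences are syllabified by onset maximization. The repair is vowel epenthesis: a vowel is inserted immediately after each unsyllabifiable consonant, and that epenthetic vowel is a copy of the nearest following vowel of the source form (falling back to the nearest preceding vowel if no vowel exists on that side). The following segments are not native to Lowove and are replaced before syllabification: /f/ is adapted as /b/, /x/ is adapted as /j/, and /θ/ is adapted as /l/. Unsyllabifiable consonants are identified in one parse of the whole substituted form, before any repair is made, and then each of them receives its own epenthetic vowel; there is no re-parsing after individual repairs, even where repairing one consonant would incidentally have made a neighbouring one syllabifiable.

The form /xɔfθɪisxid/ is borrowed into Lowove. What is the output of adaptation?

jɔbɪlɪisijidi

Substitution: /x/ → /j/, /f/ → /b/, /θ/ → /l/, giving /jɔblɪisjid/.
Syllabifying with onset maximization leaves /b/, /s/, /d/ stranded (only a nasal (/m/, /n/, or /ŋ/) is licensed in coda position; onsets are limited to one consonant).
Epenthesis after each stranded consonant: /b/ → /bɪ/, /s/ → /si/, /d/ → /di/.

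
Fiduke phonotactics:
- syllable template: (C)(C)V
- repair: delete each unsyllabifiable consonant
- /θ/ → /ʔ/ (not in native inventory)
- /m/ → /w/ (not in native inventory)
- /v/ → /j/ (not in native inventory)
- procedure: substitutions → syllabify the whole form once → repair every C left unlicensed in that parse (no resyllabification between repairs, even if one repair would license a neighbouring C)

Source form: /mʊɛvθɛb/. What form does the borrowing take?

wʊɛjʔɛ

Substitution: /m/ → /w/, /v/ → /j/, /θ/ → /ʔ/, giving /wʊɛjʔɛb/.
Syllabifying with onset maximization leaves /b/ stranded (no codas are permitted; onsets may contain at most 2 consonants).
Deleting the stranded consonants removes /b/.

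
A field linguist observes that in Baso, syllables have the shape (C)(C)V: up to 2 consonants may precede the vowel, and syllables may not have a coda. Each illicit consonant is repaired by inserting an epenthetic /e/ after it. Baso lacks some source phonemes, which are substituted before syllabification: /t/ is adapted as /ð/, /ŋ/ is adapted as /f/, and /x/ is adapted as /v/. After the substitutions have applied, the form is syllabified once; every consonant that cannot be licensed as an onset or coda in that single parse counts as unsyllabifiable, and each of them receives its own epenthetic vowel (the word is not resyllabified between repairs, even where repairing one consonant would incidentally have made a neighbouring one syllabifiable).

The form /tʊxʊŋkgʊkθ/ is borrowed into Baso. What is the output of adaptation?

Substitution: /t/ → /ð/, /x/ → /v/, /ŋ/ → /f/, giving /ðʊvʊfkgʊkθ/.
The consonants /f/, /k/, /θ/ cannot be parsed into a legal (C)(C)V syllable (no codas are permitted; onsets may contain at most 2 consonants).
Inserting the epenthetic vowel yields /f/ → /fe/, /k/ → /ke/, /θ/ → /θe/.

ðʊvʊfekgʊkeθe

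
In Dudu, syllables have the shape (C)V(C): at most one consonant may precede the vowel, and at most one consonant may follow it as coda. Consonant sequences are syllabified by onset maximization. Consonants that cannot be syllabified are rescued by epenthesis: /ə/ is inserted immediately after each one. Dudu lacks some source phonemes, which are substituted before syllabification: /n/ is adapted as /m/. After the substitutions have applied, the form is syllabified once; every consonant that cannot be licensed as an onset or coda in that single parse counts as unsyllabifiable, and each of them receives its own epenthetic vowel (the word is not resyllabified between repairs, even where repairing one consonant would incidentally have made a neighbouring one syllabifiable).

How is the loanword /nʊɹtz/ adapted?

mʊɹtəzə

Substitution: /n/ → /m/, giving /mʊɹtz/.
Syllabifying with onset maximization leaves /t/, /z/ stranded (at most one coda consonant is licensed; onsets are limited to one consonant).
Epenthesis after each stranded consonant: /t/ → /tə/, /z/ → /zə/.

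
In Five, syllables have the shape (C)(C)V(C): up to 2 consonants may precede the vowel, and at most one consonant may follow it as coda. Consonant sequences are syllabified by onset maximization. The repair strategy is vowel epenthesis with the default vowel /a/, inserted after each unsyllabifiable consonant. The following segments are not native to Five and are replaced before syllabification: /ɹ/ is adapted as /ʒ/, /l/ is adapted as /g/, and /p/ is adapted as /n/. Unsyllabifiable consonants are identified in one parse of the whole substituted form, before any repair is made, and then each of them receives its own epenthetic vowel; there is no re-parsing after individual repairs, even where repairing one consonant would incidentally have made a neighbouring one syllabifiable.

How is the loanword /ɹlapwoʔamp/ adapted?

ʒganwoʔamna

Substitution: /ɹ/ → /ʒ/, /l/ → /g/, /p/ → /n/, giving /ʒganwoʔamn/.
Under (C)(C)V(C), the unsyllabifiable consonants are /n/ (at most one coda consonant is licensed; onsets may contain at most 2 consonants).
Epenthesis after each stranded consonant: /n/ → /na/.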